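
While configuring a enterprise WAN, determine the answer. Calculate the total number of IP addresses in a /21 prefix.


Given: CIDR prefix /21
Host bits = 32 - 21 = 11
Total addresses = 2^11 = 2048

2048


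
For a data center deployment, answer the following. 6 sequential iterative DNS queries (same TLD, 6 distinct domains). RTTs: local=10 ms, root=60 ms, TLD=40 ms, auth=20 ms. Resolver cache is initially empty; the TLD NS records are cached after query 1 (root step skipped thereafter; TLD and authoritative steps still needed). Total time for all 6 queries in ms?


Lookup 1 (cold cache): local + root + TLD + auth = 10 + 60 + 40 + 20 = 130 ms
Lookups 2..6 (TLD NS cached -> skip root; new domain -> still ask TLD and auth): local + TLD + auth = 10 + 40 + 20 = 70 ms each
Remaining 5 lookups: 5 * 70 = 350 ms
Total = 130 + 350 = 480 ms

480


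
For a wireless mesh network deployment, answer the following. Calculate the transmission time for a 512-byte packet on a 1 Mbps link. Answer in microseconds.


Given: packet = 512 bytes, bandwidth = 1 Mbps
Packet in bits = 512 * 8 = 4096 bits
Bandwidth = 1 * 10^6 = 1000000 bps
Time = 4096 / 1000000 seconds
Time in us = 4096 * 10^6 / 1000000 = 4096

4096


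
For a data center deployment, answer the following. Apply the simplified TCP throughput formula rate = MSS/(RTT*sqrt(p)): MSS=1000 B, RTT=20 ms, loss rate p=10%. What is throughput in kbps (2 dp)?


Given: MSS = 1000 bytes, RTT = 20 ms, loss = 10%
RTT in seconds = 20 / 1000 = 0.02
Loss rate = 10% = 0.1
sqrt(loss) = sqrt(0.1) = 0.316227766017
Throughput (bytes/s) = 1000 / (0.02 * 0.316227766017) = 158113.8830
Throughput (kbps) = 158113.8830 * 8 / 1000 = 1264.911064 -> 1264.91 kbps (2 dp)

1264.91


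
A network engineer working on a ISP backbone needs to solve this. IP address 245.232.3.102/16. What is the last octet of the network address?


Given: IP = 245.232.3.102, prefix = /16
Subnet mask = 255.255.0.0
Last octet of IP: 102
Last octet of mask: 0
Network last octet = 102 AND 0 = 0

0


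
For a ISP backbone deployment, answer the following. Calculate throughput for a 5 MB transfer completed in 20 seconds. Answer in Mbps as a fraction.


Given: file = 5 MB, time = 20 s
File in Mb = 5 * 8 = 40 Mb
Throughput = 40 / 20 Mbps
Throughput = 2 Mbps

2


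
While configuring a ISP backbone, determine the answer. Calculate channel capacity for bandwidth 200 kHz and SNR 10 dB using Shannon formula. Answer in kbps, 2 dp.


Given: B = 200 kHz, SNR = 10 dB
SNR linear = 10^(10/10) = 10
1 + SNR = 11
log2(11) = 3.4594316186
C = 200 * 1000 * 3.4594316186 = 691886.3237 bps
C = 691.886324 kbps -> 691.89 kbps (2 dp)

691.89


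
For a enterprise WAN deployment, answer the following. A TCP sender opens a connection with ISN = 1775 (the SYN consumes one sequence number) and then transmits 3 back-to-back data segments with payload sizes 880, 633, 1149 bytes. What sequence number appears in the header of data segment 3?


The SYN occupies sequence number ISN = 1775, so the first data byte is ISN + 1 = 1776.
SEQ of data segment i = (ISN + 1) + sum of payload sizes of segments 1..i-1.
Segment 1: SEQ = 1776, payload = 880 bytes
Segment 2: SEQ = 2656, payload = 633 bytes
Segment 3: SEQ = 3289, payload = 1149 bytes
SEQ of segment 3 = 1776 + 880 + 633 = 3289

3289


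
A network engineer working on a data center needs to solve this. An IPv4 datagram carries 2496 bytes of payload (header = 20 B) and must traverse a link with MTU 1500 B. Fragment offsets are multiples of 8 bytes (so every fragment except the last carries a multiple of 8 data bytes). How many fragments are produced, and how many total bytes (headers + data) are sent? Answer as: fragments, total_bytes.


Max data per non-final fragment = floor((MTU - header)/8)*8 = floor((1500 - 20)/8)*8 = floor(1480/8)*8 = 1480 B
Final fragment needs no 8-byte alignment: it can carry up to MTU - header = 1480 B
Non-final fragments needed = ceil((payload - 1480) / 1480) = ceil(1016/1480) = ceil(0.6865) = 1
Number of fragments = 1 + 1 = 2
Fragment sizes (data): 1 * 1480 B + 1016 B (last, 1016 <= 1480 OK)
Total bytes sent = payload + n_frags * header = 2496 + 2*20 = 2496 + 40 = 2536 B

2, 2536


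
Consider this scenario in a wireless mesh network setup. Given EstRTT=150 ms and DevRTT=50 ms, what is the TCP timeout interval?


Given: EstRTT = 150 ms, DevRTT = 50 ms
Timeout = EstRTT + 4 * DevRTT
4 * DevRTT = 4 * 50 = 200
Timeout = 150 + 200 = 350 ms

350


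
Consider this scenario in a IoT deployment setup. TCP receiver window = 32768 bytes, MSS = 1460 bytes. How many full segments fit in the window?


Given: RWND = 32768 bytes, MSS = 1460 bytes
Full segments = floor(RWND / MSS)
Full segments = floor(32768 / 1460)
Full segments = floor(22.4438) = 22

22


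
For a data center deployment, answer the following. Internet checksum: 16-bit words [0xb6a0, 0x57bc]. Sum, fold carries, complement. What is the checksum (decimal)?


Given words: [0xb6a0, 0x57bc]
Step 1: Sum all words
Raw sum = 46752 + 22460 = 69212
Step 2: Fold carry: (3676 + 1) = 3677
One's complement = ~3677 & 0xFFFF = 61858

61858


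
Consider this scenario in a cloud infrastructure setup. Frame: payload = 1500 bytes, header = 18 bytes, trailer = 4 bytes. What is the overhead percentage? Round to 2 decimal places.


Given: payload = 1500 B, header = 18 B, trailer = 4 B
Overhead bytes = header + trailer = 18 + 4 = 22
Total frame = payload + overhead = 1500 + 22 = 1522
Overhead % = 22 / 1522 * 100 = 1.4455% -> 1.45% (2 dp)

1.45


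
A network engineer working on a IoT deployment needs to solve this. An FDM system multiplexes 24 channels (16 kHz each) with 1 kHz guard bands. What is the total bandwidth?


Given: 24 channels, 16 kHz each, guard = 1 kHz
Channel bandwidth = 24 * 16 = 384 kHz
Guard bands = 23 gaps * 1 kHz = 23 kHz
Total = 384 + 23 = 407 kHz

407


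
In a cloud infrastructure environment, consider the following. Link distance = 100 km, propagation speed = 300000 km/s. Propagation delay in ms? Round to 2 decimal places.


Given: distance = 100 km, speed = 300000 km/s
Delay = distance / speed = 100 / 300000 seconds
Delay in ms = 100 * 1000 / 300000
Delay = 0.3333 ms
Rounded to 2 dp = 0.33 ms

0.33


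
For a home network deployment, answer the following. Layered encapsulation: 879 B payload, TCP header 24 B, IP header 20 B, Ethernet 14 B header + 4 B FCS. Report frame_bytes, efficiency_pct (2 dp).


TCP segment = 879 + 24 = 903 B
IP packet = 903 + 20 = 923 B
Ethernet frame = 923 + 14 + 4 = 941 B
Efficiency = app / frame = 879 / 941 = 0.934113 = 93.4113% -> 93.41% (2 dp)

941, 93.41


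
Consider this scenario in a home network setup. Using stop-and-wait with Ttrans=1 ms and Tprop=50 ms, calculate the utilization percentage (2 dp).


Given: Ttrans = 1 ms, Tprop = 50 ms
RTT = 2 * Tprop = 2 * 50 = 100 ms
U = Ttrans / (Ttrans + RTT)
U = 1 / (1 + 100)
U = 1 / 101 = 0.009901
U% = 0.99%

0.99


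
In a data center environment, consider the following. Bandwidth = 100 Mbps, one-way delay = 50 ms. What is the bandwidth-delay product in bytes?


Given: bandwidth = 100 Mbps, delay = 50 ms
BDP in bits = 100 * 10^6 * 50 / 1000
BDP in bits = 5000000
BDP in bytes = 5000000 / 8 = 625000

625000


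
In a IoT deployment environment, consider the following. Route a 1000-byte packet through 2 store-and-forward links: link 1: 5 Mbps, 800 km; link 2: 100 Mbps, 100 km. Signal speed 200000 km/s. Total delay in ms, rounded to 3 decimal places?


Packet = 1000 bytes = 8000 bits. Store-and-forward: sum (t_trans + t_prop) per link.
Link 1: t_trans = 8000/(5*10^6) s = 1.6000 ms; t_prop = 800/200000 s = 4.0000 ms; subtotal = 5.6000 ms
Link 2: t_trans = 8000/(100*10^6) s = 0.0800 ms; t_prop = 100/200000 s = 0.5000 ms; subtotal = 0.5800 ms
End-to-end = 5.6000 + 0.5800 = 6.1800 ms -> 6.180 ms (3 dp)

6.180


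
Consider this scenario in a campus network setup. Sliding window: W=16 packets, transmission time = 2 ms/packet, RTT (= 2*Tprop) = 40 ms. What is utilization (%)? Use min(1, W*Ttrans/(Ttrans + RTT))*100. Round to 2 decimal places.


Given: W = 16, Ttrans = 2 ms, RTT = 40 ms (= 2 * Tprop, Tprop = 20 ms)
Cycle time = Ttrans + RTT = 2 + 40 = 42 ms (first packet sent until its ACK returns)
W * Ttrans = 16 * 2 = 32 ms of sending per cycle
W * Ttrans / (Ttrans + RTT) = 32 / 42 = 0.761905
U = min(1, 0.761905) = 0.761905
U% = 76.19%

76.19


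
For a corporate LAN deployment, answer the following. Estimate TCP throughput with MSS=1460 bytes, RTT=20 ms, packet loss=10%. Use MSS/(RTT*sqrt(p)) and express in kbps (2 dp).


Given: MSS = 1460 bytes, RTT = 20 ms, loss = 10%
RTT in seconds = 20 / 1000 = 0.02
Loss rate = 10% = 0.1
sqrt(loss) = sqrt(0.1) = 0.316227766017
Throughput (bytes/s) = 1460 / (0.02 * 0.316227766017) = 230846.2692
Throughput (kbps) = 230846.2692 * 8 / 1000 = 1846.770154 -> 1846.77 kbps (2 dp)

1846.77


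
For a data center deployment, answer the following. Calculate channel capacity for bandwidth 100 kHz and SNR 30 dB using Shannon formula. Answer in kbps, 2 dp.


Given: B = 100 kHz, SNR = 30 dB
SNR linear = 10^(30/10) = 1000
1 + SNR = 1001
log2(1001) = 9.9672262588
C = 100 * 1000 * 9.9672262588 = 996722.6259 bps
C = 996.722626 kbps -> 996.72 kbps (2 dp)

996.72


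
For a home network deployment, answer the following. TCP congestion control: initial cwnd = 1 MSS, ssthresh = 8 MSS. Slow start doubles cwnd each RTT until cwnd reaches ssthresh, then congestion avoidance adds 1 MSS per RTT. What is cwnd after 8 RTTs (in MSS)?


RTT 0: cwnd = 1 MSS (initial)
RTT 1: cwnd = 2 MSS (slow start, doubled)
RTT 2: cwnd = 4 MSS (slow start, doubled)
RTT 3: cwnd = 8 MSS (slow start, doubled)
RTT 4: cwnd = 9 MSS (congestion avoidance, +1)
RTT 5: cwnd = 10 MSS (congestion avoidance, +1)
RTT 6: cwnd = 11 MSS (congestion avoidance, +1)
RTT 7: cwnd = 12 MSS (congestion avoidance, +1)
RTT 8: cwnd = 13 MSS (congestion avoidance, +1)

13


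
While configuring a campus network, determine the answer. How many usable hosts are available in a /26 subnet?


Given: subnet mask /26
Host bits = 32 - 26 = 6
Total addresses = 2^6 = 64
Usable hosts = 64 - 2 (network + broadcast) = 62

62


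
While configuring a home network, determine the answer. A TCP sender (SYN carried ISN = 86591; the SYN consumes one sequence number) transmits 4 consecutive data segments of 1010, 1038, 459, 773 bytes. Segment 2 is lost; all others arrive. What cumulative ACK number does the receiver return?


SYN uses sequence number 86591; first data byte = ISN + 1 = 86592.
Segment 1: SEQ = 86592, len = 1010 B, covers [86592, 87601]
Segment 2: SEQ = 87602, len = 1038 B, covers [87602, 88639] [LOST]
Segment 3: SEQ = 88640, len = 459 B, covers [88640, 89098]
Segment 4: SEQ = 89099, len = 773 B, covers [89099, 89871]
In-order data received: bytes [86592, 87601] (segments 1..1).
Segment 2 missing -> gap begins at byte 87602; later segments buffered out of order.
Cumulative ACK = next expected in-order byte = 86592 + 1010 = 87602

87602


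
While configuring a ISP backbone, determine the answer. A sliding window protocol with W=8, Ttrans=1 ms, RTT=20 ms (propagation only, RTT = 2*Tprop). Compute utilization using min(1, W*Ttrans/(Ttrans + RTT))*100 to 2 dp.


Given: W = 8, Ttrans = 1 ms, RTT = 20 ms (= 2 * Tprop, Tprop = 10 ms)
Cycle time = Ttrans + RTT = 1 + 20 = 21 ms (first packet sent until its ACK returns)
W * Ttrans = 8 * 1 = 8 ms of sending per cycle
W * Ttrans / (Ttrans + RTT) = 8 / 21 = 0.380952
U = min(1, 0.380952) = 0.380952
U% = 38.10%

38.10


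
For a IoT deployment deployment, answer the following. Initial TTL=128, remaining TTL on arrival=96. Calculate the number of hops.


Given: initial TTL = 128, received TTL = 96
Hops = initial TTL - received TTL
Hops = 128 - 96 = 32

32


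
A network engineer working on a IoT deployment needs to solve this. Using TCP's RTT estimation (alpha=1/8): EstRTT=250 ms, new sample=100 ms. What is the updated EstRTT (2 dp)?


Given: EstRTT = 250 ms, SampleRTT = 100 ms, alpha = 1/8
New EstRTT = (1 - alpha) * EstRTT + alpha * SampleRTT
(7/8) * 250 = 218.75
(1/8) * 100 = 12.5
New EstRTT = 218.75 + 12.5 = 231.25 ms -> 231.25 ms (2 dp)

231.25


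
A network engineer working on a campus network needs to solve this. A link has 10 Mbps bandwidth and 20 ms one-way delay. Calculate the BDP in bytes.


Given: bandwidth = 10 Mbps, delay = 20 ms
BDP in bits = 10 * 10^6 * 20 / 1000
BDP in bits = 200000
BDP in bytes = 200000 / 8 = 25000

25000


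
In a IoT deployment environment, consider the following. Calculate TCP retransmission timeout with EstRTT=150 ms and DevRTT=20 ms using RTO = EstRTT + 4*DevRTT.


Given: EstRTT = 150 ms, DevRTT = 20 ms
Timeout = EstRTT + 4 * DevRTT
4 * DevRTT = 4 * 20 = 80
Timeout = 150 + 80 = 230 ms

230


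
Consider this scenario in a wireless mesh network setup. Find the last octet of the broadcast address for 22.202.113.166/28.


Given: IP = 22.202.113.166, prefix = /28
Host bits = 32 - 28 = 4
Network last octet = 166 AND mask = 160
Host part size = 2^4 - 1 = 15
Broadcast last octet = 160 OR 15 = 175

175


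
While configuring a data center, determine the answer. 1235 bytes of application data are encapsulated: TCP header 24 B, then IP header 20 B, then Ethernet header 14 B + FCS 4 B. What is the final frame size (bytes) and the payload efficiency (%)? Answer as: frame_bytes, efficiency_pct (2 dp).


TCP segment = 1235 + 24 = 1259 B
IP packet = 1259 + 20 = 1279 B
Ethernet frame = 1279 + 14 + 4 = 1297 B
Efficiency = app / frame = 1235 / 1297 = 0.952197 = 95.2197% -> 95.22% (2 dp)

1297, 95.22


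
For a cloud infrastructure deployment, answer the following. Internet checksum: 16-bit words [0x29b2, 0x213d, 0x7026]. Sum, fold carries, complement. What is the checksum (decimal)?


Given words: [0x29b2, 0x213d, 0x7026]
Step 1: Sum all words
Raw sum = 10674 + 8509 + 28710 = 47893
One's complement = ~47893 & 0xFFFF = 17642

17642


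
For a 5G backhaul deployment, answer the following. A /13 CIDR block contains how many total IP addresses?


Given: CIDR prefix /13
Host bits = 32 - 13 = 19
Total addresses = 2^19 = 524288

524288


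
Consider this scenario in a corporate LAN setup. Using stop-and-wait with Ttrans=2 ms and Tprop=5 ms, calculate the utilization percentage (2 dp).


Given: Ttrans = 2 ms, Tprop = 5 ms
RTT = 2 * Tprop = 2 * 5 = 10 ms
U = Ttrans / (Ttrans + RTT)
U = 2 / (2 + 10)
U = 2 / 12 = 0.166667
U% = 16.67%

16.67


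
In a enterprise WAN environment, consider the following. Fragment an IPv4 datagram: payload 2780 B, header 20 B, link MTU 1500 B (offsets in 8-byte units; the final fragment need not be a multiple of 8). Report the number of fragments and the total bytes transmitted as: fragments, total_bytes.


Max data per non-final fragment = floor((MTU - header)/8)*8 = floor((1500 - 20)/8)*8 = floor(1480/8)*8 = 1480 B
Final fragment needs no 8-byte alignment: it can carry up to MTU - header = 1480 B
Non-final fragments needed = ceil((payload - 1480) / 1480) = ceil(1300/1480) = ceil(0.8784) = 1
Number of fragments = 1 + 1 = 2
Fragment sizes (data): 1 * 1480 B + 1300 B (last, 1300 <= 1480 OK)
Total bytes sent = payload + n_frags * header = 2780 + 2*20 = 2780 + 40 = 2820 B

2, 2820


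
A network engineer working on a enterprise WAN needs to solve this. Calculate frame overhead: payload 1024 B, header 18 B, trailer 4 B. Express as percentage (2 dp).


Given: payload = 1024 B, header = 18 B, trailer = 4 B
Overhead bytes = header + trailer = 18 + 4 = 22
Total frame = payload + overhead = 1024 + 22 = 1046
Overhead % = 22 / 1046 * 100 = 2.1033% -> 2.10% (2 dp)

2.10


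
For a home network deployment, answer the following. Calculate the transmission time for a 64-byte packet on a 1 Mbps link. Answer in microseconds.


Given: packet = 64 bytes, bandwidth = 1 Mbps
Packet in bits = 64 * 8 = 512 bits
Bandwidth = 1 * 10^6 = 1000000 bps
Time = 512 / 1000000 seconds
Time in us = 512 * 10^6 / 1000000 = 512

512


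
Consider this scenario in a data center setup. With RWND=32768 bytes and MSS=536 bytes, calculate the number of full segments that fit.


Given: RWND = 32768 bytes, MSS = 536 bytes
Full segments = floor(RWND / MSS)
Full segments = floor(32768 / 536)
Full segments = floor(61.1343) = 61

61


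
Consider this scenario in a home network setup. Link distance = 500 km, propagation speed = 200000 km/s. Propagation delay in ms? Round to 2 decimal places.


Given: distance = 500 km, speed = 200000 km/s
Delay = distance / speed = 500 / 200000 seconds
Delay in ms = 500 * 1000 / 200000
Delay = 2.5000 ms
Rounded to 2 dp = 2.50 ms

2.50


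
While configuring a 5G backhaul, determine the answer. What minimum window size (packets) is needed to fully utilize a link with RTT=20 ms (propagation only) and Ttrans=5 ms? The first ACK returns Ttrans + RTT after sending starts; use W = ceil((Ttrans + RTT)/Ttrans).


Given: Ttrans = 5 ms, RTT = 20 ms (= 2 * Tprop, Tprop = 10 ms)
Time until first ACK returns = Ttrans + RTT = 5 + 20 = 25 ms
Need W * Ttrans >= Ttrans + RTT  ->  W >= (Ttrans + RTT) / Ttrans
(Ttrans + RTT) / Ttrans = 25 / 5 = 5
W_min = ceil(5) = 5

5


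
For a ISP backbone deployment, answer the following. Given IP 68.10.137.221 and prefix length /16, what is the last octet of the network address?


Given: IP = 68.10.137.221, prefix = /16
Subnet mask = 255.255.0.0
Last octet of IP: 221
Last octet of mask: 0
Network last octet = 221 AND 0 = 0

0


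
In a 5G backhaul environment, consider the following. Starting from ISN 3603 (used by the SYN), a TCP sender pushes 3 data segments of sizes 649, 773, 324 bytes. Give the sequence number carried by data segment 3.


The SYN occupies sequence number ISN = 3603, so the first data byte is ISN + 1 = 3604.
SEQ of data segment i = (ISN + 1) + sum of payload sizes of segments 1..i-1.
Segment 1: SEQ = 3604, payload = 649 bytes
Segment 2: SEQ = 4253, payload = 773 bytes
Segment 3: SEQ = 5026, payload = 324 bytes
SEQ of segment 3 = 3604 + 649 + 773 = 5026

5026


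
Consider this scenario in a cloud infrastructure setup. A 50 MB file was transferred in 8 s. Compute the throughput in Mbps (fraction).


Given: file = 50 MB, time = 8 s
File in Mb = 50 * 8 = 400 Mb
Throughput = 400 / 8 Mbps
Throughput = 50 Mbps

50


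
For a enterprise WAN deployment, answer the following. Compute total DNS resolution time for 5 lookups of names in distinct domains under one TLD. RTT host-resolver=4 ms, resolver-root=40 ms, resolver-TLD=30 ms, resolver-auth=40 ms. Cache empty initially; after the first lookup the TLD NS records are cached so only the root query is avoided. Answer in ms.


Lookup 1 (cold cache): local + root + TLD + auth = 4 + 40 + 30 + 40 = 114 ms
Lookups 2..5 (TLD NS cached -> skip root; new domain -> still ask TLD and auth): local + TLD + auth = 4 + 30 + 40 = 74 ms each
Remaining 4 lookups: 4 * 74 = 296 ms
Total = 114 + 296 = 410 ms

410


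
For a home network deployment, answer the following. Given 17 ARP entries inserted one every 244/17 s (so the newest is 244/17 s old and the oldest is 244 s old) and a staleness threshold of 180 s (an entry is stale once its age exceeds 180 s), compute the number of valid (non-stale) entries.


Ages are k * 244/17 s for k = 1..17 (spacing = 14.3529 s).
Entry k is valid iff k * 244/17 <= 180 iff k <= 17 * 180 / 244 = 12.5410
n_valid = floor(12.5410) = 12
(n_stale = 17 - 12 = 5)

12


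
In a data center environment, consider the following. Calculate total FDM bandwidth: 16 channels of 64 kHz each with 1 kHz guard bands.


Given: 16 channels, 64 kHz each, guard = 1 kHz
Channel bandwidth = 16 * 64 = 1024 kHz
Guard bands = 15 gaps * 1 kHz = 15 kHz
Total = 1024 + 15 = 1039 kHz

1039


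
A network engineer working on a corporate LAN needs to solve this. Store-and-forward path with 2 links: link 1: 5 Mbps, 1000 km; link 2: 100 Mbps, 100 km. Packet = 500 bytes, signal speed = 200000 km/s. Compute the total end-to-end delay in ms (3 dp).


Packet = 500 bytes = 4000 bits. Store-and-forward: sum (t_trans + t_prop) per link.
Link 1: t_trans = 4000/(5*10^6) s = 0.8000 ms; t_prop = 1000/200000 s = 5.0000 ms; subtotal = 5.8000 ms
Link 2: t_trans = 4000/(100*10^6) s = 0.0400 ms; t_prop = 100/200000 s = 0.5000 ms; subtotal = 0.5400 ms
End-to-end = 5.8000 + 0.5400 = 6.3400 ms -> 6.340 ms (3 dp)

6.340


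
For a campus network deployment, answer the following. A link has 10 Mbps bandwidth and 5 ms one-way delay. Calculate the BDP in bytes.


Given: bandwidth = 10 Mbps, delay = 5 ms
BDP in bits = 10 * 10^6 * 5 / 1000
BDP in bits = 50000
BDP in bytes = 50000 / 8 = 6250

6250


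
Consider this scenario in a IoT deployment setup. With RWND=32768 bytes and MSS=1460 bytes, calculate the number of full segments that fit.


Given: RWND = 32768 bytes, MSS = 1460 bytes
Full segments = floor(RWND / MSS)
Full segments = floor(32768 / 1460)
Full segments = floor(22.4438) = 22

22


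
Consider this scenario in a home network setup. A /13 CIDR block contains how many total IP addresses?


Given: CIDR prefix /13
Host bits = 32 - 13 = 19
Total addresses = 2^19 = 524288

524288


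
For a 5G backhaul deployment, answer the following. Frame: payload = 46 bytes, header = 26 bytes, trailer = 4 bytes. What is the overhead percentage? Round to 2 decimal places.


Given: payload = 46 B, header = 26 B, trailer = 4 B
Overhead bytes = header + trailer = 26 + 4 = 30
Total frame = payload + overhead = 46 + 30 = 76
Overhead % = 30 / 76 * 100 = 39.4737% -> 39.47% (2 dp)

39.47


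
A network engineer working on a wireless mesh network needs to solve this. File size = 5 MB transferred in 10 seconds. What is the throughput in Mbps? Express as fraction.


Given: file = 5 MB, time = 10 s
File in Mb = 5 * 8 = 40 Mb
Throughput = 40 / 10 Mbps
Throughput = 4 Mbps

4


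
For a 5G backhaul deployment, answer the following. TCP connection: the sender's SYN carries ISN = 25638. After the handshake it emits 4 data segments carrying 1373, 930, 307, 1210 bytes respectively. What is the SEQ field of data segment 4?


The SYN occupies sequence number ISN = 25638, so the first data byte is ISN + 1 = 25639.
SEQ of data segment i = (ISN + 1) + sum of payload sizes of segments 1..i-1.
Segment 1: SEQ = 25639, payload = 1373 bytes
Segment 2: SEQ = 27012, payload = 930 bytes
Segment 3: SEQ = 27942, payload = 307 bytes
Segment 4: SEQ = 28249, payload = 1210 bytes
SEQ of segment 4 = 25639 + 1373 + 930 + 307 = 28249

28249


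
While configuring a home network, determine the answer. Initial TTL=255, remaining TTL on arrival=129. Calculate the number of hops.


Given: initial TTL = 255, received TTL = 129
Hops = initial TTL - received TTL
Hops = 255 - 129 = 126

126


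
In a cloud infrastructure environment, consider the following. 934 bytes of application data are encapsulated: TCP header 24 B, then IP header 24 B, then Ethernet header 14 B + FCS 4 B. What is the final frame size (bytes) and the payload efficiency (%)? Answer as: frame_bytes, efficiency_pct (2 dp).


TCP segment = 934 + 24 = 958 B
IP packet = 958 + 24 = 982 B
Ethernet frame = 982 + 14 + 4 = 1000 B
Efficiency = app / frame = 934 / 1000 = 0.934000 = 93.4000% -> 93.40% (2 dp)

1000, 93.40


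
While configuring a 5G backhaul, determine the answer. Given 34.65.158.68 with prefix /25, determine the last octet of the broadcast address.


Given: IP = 34.65.158.68, prefix = /25
Host bits = 32 - 25 = 7
Network last octet = 68 AND mask = 0
Host part size = 2^7 - 1 = 127
Broadcast last octet = 0 OR 127 = 127

127


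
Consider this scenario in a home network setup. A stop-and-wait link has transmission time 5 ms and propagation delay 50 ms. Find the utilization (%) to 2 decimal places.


Given: Ttrans = 5 ms, Tprop = 50 ms
RTT = 2 * Tprop = 2 * 50 = 100 ms
U = Ttrans / (Ttrans + RTT)
U = 5 / (5 + 100)
U = 5 / 105 = 0.047619
U% = 4.76%

4.76


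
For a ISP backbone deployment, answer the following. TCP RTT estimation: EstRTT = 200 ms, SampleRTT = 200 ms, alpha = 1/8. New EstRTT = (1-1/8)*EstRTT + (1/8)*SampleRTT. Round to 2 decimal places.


Given: EstRTT = 200 ms, SampleRTT = 200 ms, alpha = 1/8
New EstRTT = (1 - alpha) * EstRTT + alpha * SampleRTT
(7/8) * 200 = 175
(1/8) * 200 = 25
New EstRTT = 175 + 25 = 200 ms -> 200.00 ms (2 dp)

200.00


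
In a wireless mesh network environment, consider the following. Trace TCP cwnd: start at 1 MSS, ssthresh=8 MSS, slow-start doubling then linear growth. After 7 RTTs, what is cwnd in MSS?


RTT 0: cwnd = 1 MSS (initial)
RTT 1: cwnd = 2 MSS (slow start, doubled)
RTT 2: cwnd = 4 MSS (slow start, doubled)
RTT 3: cwnd = 8 MSS (slow start, doubled)
RTT 4: cwnd = 9 MSS (congestion avoidance, +1)
RTT 5: cwnd = 10 MSS (congestion avoidance, +1)
RTT 6: cwnd = 11 MSS (congestion avoidance, +1)
RTT 7: cwnd = 12 MSS (congestion avoidance, +1)

12


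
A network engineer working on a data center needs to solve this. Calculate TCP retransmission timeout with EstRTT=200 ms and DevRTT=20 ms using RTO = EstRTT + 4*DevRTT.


Given: EstRTT = 200 ms, DevRTT = 20 ms
Timeout = EstRTT + 4 * DevRTT
4 * DevRTT = 4 * 20 = 80
Timeout = 200 + 80 = 280 ms

280


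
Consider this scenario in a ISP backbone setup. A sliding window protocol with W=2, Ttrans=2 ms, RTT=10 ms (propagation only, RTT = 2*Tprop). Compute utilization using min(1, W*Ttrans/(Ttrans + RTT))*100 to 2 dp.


Given: W = 2, Ttrans = 2 ms, RTT = 10 ms (= 2 * Tprop, Tprop = 5 ms)
Cycle time = Ttrans + RTT = 2 + 10 = 12 ms (first packet sent until its ACK returns)
W * Ttrans = 2 * 2 = 4 ms of sending per cycle
W * Ttrans / (Ttrans + RTT) = 4 / 12 = 0.333333
U = min(1, 0.333333) = 0.333333
U% = 33.33%

33.33


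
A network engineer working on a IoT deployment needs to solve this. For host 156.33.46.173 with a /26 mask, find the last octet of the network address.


Given: IP = 156.33.46.173, prefix = /26
Subnet mask = 255.255.255.192
Last octet of IP: 173
Last octet of mask: 192
Network last octet = 173 AND 192 = 128

128


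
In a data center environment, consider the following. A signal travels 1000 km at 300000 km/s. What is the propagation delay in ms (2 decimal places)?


Given: distance = 1000 km, speed = 300000 km/s
Delay = distance / speed = 1000 / 300000 seconds
Delay in ms = 1000 * 1000 / 300000
Delay = 3.3333 ms
Rounded to 2 dp = 3.33 ms

3.33


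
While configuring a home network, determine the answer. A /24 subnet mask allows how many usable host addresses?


Given: subnet mask /24
Host bits = 32 - 24 = 8
Total addresses = 2^8 = 256
Usable hosts = 256 - 2 (network + broadcast) = 254

254


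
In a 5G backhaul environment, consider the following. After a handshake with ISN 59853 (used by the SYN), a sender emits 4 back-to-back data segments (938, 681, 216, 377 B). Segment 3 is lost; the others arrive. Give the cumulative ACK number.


SYN uses sequence number 59853; first data byte = ISN + 1 = 59854.
Segment 1: SEQ = 59854, len = 938 B, covers [59854, 60791]
Segment 2: SEQ = 60792, len = 681 B, covers [60792, 61472]
Segment 3: SEQ = 61473, len = 216 B, covers [61473, 61688] [LOST]
Segment 4: SEQ = 61689, len = 377 B, covers [61689, 62065]
In-order data received: bytes [59854, 61472] (segments 1..2).
Segment 3 missing -> gap begins at byte 61473; later segments buffered out of order.
Cumulative ACK = next expected in-order byte = 59854 + 938 + 681 = 61473

61473


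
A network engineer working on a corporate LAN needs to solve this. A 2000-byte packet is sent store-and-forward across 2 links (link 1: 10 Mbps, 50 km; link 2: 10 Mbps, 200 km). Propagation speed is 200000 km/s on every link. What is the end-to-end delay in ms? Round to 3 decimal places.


Packet = 2000 bytes = 16000 bits. Store-and-forward: sum (t_trans + t_prop) per link.
Link 1: t_trans = 16000/(10*10^6) s = 1.6000 ms; t_prop = 50/200000 s = 0.2500 ms; subtotal = 1.8500 ms
Link 2: t_trans = 16000/(10*10^6) s = 1.6000 ms; t_prop = 200/200000 s = 1.0000 ms; subtotal = 2.6000 ms
End-to-end = 1.8500 + 2.6000 = 4.4500 ms -> 4.450 ms (3 dp)

4.450


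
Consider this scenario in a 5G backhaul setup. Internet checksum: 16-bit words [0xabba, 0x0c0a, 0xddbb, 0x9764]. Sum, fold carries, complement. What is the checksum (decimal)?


Given words: [0xabba, 0x0c0a, 0xddbb, 0x9764]
Step 1: Sum all words
Raw sum = 43962 + 3082 + 56763 + 38756 = 142563
Step 2: Fold carry: (11491 + 2) = 11493
One's complement = ~11493 & 0xFFFF = 54042

54042


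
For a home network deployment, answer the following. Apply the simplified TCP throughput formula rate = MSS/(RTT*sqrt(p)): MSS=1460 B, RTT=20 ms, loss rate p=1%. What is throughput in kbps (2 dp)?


Given: MSS = 1460 bytes, RTT = 20 ms, loss = 1%
RTT in seconds = 20 / 1000 = 0.02
Loss rate = 1% = 0.01
sqrt(loss) = sqrt(0.01) = 0.1
Throughput (bytes/s) = 1460 / (0.02 * 0.1) = 730000.0000
Throughput (kbps) = 730000.0000 * 8 / 1000 = 5840.000000 -> 5840.00 kbps (2 dp)

5840.00


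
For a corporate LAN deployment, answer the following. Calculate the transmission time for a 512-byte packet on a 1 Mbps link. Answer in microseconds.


Given: packet = 512 bytes, bandwidth = 1 Mbps
Packet in bits = 512 * 8 = 4096 bits
Bandwidth = 1 * 10^6 = 1000000 bps
Time = 4096 / 1000000 seconds
Time in us = 4096 * 10^6 / 1000000 = 4096

4096


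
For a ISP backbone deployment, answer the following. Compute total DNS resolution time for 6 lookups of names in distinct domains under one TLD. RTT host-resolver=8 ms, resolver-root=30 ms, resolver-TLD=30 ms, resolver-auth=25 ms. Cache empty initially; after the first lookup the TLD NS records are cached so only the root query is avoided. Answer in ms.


Lookup 1 (cold cache): local + root + TLD + auth = 8 + 30 + 30 + 25 = 93 ms
Lookups 2..6 (TLD NS cached -> skip root; new domain -> still ask TLD and auth): local + TLD + auth = 8 + 30 + 25 = 63 ms each
Remaining 5 lookups: 5 * 63 = 315 ms
Total = 93 + 315 = 408 ms

408


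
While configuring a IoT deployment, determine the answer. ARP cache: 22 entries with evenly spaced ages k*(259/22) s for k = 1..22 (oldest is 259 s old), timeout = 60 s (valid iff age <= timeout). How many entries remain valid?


Ages are k * 259/22 s for k = 1..22 (spacing = 11.7727 s).
Entry k is valid iff k * 259/22 <= 60 iff k <= 22 * 60 / 259 = 5.0965
n_valid = floor(5.0965) = 5
(n_stale = 22 - 5 = 17)

5


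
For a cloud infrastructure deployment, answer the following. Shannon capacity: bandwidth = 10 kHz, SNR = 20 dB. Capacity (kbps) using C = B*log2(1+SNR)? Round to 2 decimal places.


Given: B = 10 kHz, SNR = 20 dB
SNR linear = 10^(20/10) = 100
1 + SNR = 101
log2(101) = 6.6582114828
C = 10 * 1000 * 6.6582114828 = 66582.1148 bps
C = 66.582115 kbps -> 66.58 kbps (2 dp)

66.58


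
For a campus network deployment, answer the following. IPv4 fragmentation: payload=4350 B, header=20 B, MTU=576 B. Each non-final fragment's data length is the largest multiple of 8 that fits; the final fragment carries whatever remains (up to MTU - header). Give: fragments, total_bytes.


Max data per non-final fragment = floor((MTU - header)/8)*8 = floor((576 - 20)/8)*8 = floor(556/8)*8 = 552 B
Final fragment needs no 8-byte alignment: it can carry up to MTU - header = 556 B
Non-final fragments needed = ceil((payload - 556) / 552) = ceil(3794/552) = ceil(6.8732) = 7
Number of fragments = 7 + 1 = 8
Fragment sizes (data): 7 * 552 B + 486 B (last, 486 <= 556 OK)
Total bytes sent = payload + n_frags * header = 4350 + 8*20 = 4350 + 160 = 4510 B

8, 4510


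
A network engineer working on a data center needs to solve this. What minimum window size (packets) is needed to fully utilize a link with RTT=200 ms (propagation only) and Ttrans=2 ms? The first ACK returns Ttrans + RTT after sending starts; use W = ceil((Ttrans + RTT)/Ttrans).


Given: Ttrans = 2 ms, RTT = 200 ms (= 2 * Tprop, Tprop = 100 ms)
Time until first ACK returns = Ttrans + RTT = 2 + 200 = 202 ms
Need W * Ttrans >= Ttrans + RTT  ->  W >= (Ttrans + RTT) / Ttrans
(Ttrans + RTT) / Ttrans = 202 / 2 = 101
W_min = ceil(101) = 101

101


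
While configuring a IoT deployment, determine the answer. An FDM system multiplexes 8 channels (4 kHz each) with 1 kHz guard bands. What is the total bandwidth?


Given: 8 channels, 4 kHz each, guard = 1 kHz
Channel bandwidth = 8 * 4 = 32 kHz
Guard bands = 7 gaps * 1 kHz = 7 kHz
Total = 32 + 7 = 39 kHz

39


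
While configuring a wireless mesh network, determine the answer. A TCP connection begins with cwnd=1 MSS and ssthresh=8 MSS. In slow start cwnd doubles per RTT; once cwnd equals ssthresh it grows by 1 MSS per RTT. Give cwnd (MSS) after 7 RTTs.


RTT 0: cwnd = 1 MSS (initial)
RTT 1: cwnd = 2 MSS (slow start, doubled)
RTT 2: cwnd = 4 MSS (slow start, doubled)
RTT 3: cwnd = 8 MSS (slow start, doubled)
RTT 4: cwnd = 9 MSS (congestion avoidance, +1)
RTT 5: cwnd = 10 MSS (congestion avoidance, +1)
RTT 6: cwnd = 11 MSS (congestion avoidance, +1)
RTT 7: cwnd = 12 MSS (congestion avoidance, +1)

12


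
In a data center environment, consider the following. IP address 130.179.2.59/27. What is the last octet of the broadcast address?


Given: IP = 130.179.2.59, prefix = /27
Host bits = 32 - 27 = 5
Network last octet = 59 AND mask = 32
Host part size = 2^5 - 1 = 31
Broadcast last octet = 32 OR 31 = 63

63


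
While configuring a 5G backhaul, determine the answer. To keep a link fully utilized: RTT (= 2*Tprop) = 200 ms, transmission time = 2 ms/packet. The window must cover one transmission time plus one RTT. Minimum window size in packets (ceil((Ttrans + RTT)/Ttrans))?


Given: Ttrans = 2 ms, RTT = 200 ms (= 2 * Tprop, Tprop = 100 ms)
Time until first ACK returns = Ttrans + RTT = 2 + 200 = 202 ms
Need W * Ttrans >= Ttrans + RTT  ->  W >= (Ttrans + RTT) / Ttrans
(Ttrans + RTT) / Ttrans = 202 / 2 = 101
W_min = ceil(101) = 101

101


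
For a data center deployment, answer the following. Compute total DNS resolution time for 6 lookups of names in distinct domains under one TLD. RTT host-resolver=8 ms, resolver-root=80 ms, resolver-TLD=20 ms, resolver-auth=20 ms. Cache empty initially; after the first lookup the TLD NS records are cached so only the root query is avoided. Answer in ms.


Lookup 1 (cold cache): local + root + TLD + auth = 8 + 80 + 20 + 20 = 128 ms
Lookups 2..6 (TLD NS cached -> skip root; new domain -> still ask TLD and auth): local + TLD + auth = 8 + 20 + 20 = 48 ms each
Remaining 5 lookups: 5 * 48 = 240 ms
Total = 128 + 240 = 368 ms

368


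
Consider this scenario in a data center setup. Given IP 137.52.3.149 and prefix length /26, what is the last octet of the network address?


Given: IP = 137.52.3.149, prefix = /26
Subnet mask = 255.255.255.192
Last octet of IP: 149
Last octet of mask: 192
Network last octet = 149 AND 192 = 128

128


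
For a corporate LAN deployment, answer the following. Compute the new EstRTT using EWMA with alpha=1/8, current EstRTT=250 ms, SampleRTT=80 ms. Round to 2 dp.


Given: EstRTT = 250 ms, SampleRTT = 80 ms, alpha = 1/8
New EstRTT = (1 - alpha) * EstRTT + alpha * SampleRTT
(7/8) * 250 = 218.75
(1/8) * 80 = 10
New EstRTT = 218.75 + 10 = 228.75 ms -> 228.75 ms (2 dp)

228.75


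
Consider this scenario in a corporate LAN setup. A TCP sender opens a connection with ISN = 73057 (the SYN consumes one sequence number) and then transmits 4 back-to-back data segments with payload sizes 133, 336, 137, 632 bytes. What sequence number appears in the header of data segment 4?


The SYN occupies sequence number ISN = 73057, so the first data byte is ISN + 1 = 73058.
SEQ of data segment i = (ISN + 1) + sum of payload sizes of segments 1..i-1.
Segment 1: SEQ = 73058, payload = 133 bytes
Segment 2: SEQ = 73191, payload = 336 bytes
Segment 3: SEQ = 73527, payload = 137 bytes
Segment 4: SEQ = 73664, payload = 632 bytes
SEQ of segment 4 = 73058 + 133 + 336 + 137 = 73664

73664


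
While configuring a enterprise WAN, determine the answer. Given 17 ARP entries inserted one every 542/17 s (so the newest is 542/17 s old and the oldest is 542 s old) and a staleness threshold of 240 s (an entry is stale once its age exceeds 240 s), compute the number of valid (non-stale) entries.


Ages are k * 542/17 s for k = 1..17 (spacing = 31.8824 s).
Entry k is valid iff k * 542/17 <= 240 iff k <= 17 * 240 / 542 = 7.5277
n_valid = floor(7.5277) = 7
(n_stale = 17 - 7 = 10)

7


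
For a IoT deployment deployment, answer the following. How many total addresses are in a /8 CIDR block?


Given: CIDR prefix /8
Host bits = 32 - 8 = 24
Total addresses = 2^24 = 16777216

16777216


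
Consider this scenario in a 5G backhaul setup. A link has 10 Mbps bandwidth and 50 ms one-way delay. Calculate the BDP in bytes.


Given: bandwidth = 10 Mbps, delay = 50 ms
BDP in bits = 10 * 10^6 * 50 / 1000
BDP in bits = 500000
BDP in bytes = 500000 / 8 = 62500

62500


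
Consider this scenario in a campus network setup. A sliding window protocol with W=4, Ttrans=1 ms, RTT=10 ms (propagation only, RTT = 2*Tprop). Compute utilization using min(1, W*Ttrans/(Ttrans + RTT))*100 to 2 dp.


Given: W = 4, Ttrans = 1 ms, RTT = 10 ms (= 2 * Tprop, Tprop = 5 ms)
Cycle time = Ttrans + RTT = 1 + 10 = 11 ms (first packet sent until its ACK returns)
W * Ttrans = 4 * 1 = 4 ms of sending per cycle
W * Ttrans / (Ttrans + RTT) = 4 / 11 = 0.363636
U = min(1, 0.363636) = 0.363636
U% = 36.36%

36.36


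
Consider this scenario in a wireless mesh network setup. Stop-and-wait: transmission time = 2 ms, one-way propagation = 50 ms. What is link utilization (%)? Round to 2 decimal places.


Given: Ttrans = 2 ms, Tprop = 50 ms
RTT = 2 * Tprop = 2 * 50 = 100 ms
U = Ttrans / (Ttrans + RTT)
U = 2 / (2 + 100)
U = 2 / 102 = 0.019608
U% = 1.96%

1.96


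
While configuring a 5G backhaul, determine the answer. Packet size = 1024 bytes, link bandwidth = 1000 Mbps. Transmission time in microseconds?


Given: packet = 1024 bytes, bandwidth = 1000 Mbps
Packet in bits = 1024 * 8 = 8192 bits
Bandwidth = 1000 * 10^6 = 1000000000 bps
Time = 8192 / 1000000000 seconds
Time in us = 8192 * 10^6 / 1000000000 = 8.192

8.192


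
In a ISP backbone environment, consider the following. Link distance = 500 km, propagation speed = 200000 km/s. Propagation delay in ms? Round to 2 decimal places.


Given: distance = 500 km, speed = 200000 km/s
Delay = distance / speed = 500 / 200000 seconds
Delay in ms = 500 * 1000 / 200000
Delay = 2.5000 ms
Rounded to 2 dp = 2.50 ms

2.50


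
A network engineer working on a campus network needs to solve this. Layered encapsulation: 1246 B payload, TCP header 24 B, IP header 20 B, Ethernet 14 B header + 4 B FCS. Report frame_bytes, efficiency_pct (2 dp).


TCP segment = 1246 + 24 = 1270 B
IP packet = 1270 + 20 = 1290 B
Ethernet frame = 1290 + 14 + 4 = 1308 B
Efficiency = app / frame = 1246 / 1308 = 0.952599 = 95.2599% -> 95.26% (2 dp)

1308, 95.26


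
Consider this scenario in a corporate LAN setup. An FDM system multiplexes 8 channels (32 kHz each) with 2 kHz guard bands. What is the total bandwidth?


Given: 8 channels, 32 kHz each, guard = 2 kHz
Channel bandwidth = 8 * 32 = 256 kHz
Guard bands = 7 gaps * 2 kHz = 14 kHz
Total = 256 + 14 = 270 kHz

270


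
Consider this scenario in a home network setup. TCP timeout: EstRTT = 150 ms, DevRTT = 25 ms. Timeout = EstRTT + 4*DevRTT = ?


Given: EstRTT = 150 ms, DevRTT = 25 ms
Timeout = EstRTT + 4 * DevRTT
4 * DevRTT = 4 * 25 = 100
Timeout = 150 + 100 = 250 ms

250


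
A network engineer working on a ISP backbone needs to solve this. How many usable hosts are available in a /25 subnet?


Given: subnet mask /25
Host bits = 32 - 25 = 7
Total addresses = 2^7 = 128
Usable hosts = 128 - 2 (network + broadcast) = 126

126


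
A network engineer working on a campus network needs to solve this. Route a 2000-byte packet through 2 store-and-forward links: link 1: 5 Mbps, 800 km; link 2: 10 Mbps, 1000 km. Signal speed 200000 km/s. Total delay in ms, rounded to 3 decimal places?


Packet = 2000 bytes = 16000 bits. Store-and-forward: sum (t_trans + t_prop) per link.
Link 1: t_trans = 16000/(5*10^6) s = 3.2000 ms; t_prop = 800/200000 s = 4.0000 ms; subtotal = 7.2000 ms
Link 2: t_trans = 16000/(10*10^6) s = 1.6000 ms; t_prop = 1000/200000 s = 5.0000 ms; subtotal = 6.6000 ms
End-to-end = 7.2000 + 6.6000 = 13.8000 ms -> 13.800 ms (3 dp)

13.800
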